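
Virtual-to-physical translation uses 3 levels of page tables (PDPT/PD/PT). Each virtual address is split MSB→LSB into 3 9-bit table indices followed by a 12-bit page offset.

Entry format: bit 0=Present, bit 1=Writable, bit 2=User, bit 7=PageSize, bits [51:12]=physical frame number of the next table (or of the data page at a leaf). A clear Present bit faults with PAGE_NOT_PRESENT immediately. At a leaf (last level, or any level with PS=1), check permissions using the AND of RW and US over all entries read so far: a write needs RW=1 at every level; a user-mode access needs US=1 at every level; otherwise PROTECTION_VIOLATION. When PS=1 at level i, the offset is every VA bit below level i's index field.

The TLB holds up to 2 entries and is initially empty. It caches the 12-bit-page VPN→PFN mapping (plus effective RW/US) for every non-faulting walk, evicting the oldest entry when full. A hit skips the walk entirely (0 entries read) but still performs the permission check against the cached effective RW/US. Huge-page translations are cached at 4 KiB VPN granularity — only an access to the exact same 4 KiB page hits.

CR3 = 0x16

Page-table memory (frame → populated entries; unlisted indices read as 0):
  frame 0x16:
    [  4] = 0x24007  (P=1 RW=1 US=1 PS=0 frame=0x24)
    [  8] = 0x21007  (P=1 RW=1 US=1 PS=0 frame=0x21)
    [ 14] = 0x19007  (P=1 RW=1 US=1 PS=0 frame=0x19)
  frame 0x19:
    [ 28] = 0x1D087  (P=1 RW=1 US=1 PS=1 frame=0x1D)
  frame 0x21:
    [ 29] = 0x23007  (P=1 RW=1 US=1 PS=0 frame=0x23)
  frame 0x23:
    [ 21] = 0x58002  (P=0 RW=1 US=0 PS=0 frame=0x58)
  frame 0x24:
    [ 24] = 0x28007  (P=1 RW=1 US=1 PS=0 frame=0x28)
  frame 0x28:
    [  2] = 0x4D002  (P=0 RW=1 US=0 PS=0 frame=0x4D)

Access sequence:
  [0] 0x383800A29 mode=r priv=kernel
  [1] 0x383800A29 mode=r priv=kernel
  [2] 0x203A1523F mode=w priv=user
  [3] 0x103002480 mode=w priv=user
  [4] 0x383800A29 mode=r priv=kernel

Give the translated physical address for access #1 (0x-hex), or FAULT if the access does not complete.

Per-access translation:
#0 VA=0x383800A29 (r,kernel):
  lvl0: tbl 0x16, slot 14 ⇒ 0x19007 (P1/RW1/US1/PS0)
  lvl1: tbl 0x19, slot 28 ⇒ 0x1D087 (P1/RW1/US1/PS1)
  → PA=0x1DA29 (huge @L1)  (2 entries read)
#1 VA=0x383800A29 (r,kernel):
  TLB hit vpn=0x383800 → PA=0x1DA29
#2 VA=0x203A1523F (w,user):
  lvl0: tbl 0x16, slot 8 ⇒ 0x21007 (P1/RW1/US1/PS0)
  lvl1: tbl 0x21, slot 29 ⇒ 0x23007 (P1/RW1/US1/PS0)
  lvl2: tbl 0x23, slot 21 ⇒ 0x58002 (P0/RW1/US0/PS0)
  → PAGE_NOT_PRESENT  (3 entries read)
#3 VA=0x103002480 (w,user):
  lvl0: tbl 0x16, slot 4 ⇒ 0x24007 (P1/RW1/US1/PS0)
  lvl1: tbl 0x24, slot 24 ⇒ 0x28007 (P1/RW1/US1/PS0)
  lvl2: tbl 0x28, slot 2 ⇒ 0x4D002 (P0/RW1/US0/PS0)
  → PAGE_NOT_PRESENT  (3 entries read)
#4 VA=0x383800A29 (r,kernel):
  TLB hit vpn=0x383800 → PA=0x1DA29

Access #1 PA: 0x1DA29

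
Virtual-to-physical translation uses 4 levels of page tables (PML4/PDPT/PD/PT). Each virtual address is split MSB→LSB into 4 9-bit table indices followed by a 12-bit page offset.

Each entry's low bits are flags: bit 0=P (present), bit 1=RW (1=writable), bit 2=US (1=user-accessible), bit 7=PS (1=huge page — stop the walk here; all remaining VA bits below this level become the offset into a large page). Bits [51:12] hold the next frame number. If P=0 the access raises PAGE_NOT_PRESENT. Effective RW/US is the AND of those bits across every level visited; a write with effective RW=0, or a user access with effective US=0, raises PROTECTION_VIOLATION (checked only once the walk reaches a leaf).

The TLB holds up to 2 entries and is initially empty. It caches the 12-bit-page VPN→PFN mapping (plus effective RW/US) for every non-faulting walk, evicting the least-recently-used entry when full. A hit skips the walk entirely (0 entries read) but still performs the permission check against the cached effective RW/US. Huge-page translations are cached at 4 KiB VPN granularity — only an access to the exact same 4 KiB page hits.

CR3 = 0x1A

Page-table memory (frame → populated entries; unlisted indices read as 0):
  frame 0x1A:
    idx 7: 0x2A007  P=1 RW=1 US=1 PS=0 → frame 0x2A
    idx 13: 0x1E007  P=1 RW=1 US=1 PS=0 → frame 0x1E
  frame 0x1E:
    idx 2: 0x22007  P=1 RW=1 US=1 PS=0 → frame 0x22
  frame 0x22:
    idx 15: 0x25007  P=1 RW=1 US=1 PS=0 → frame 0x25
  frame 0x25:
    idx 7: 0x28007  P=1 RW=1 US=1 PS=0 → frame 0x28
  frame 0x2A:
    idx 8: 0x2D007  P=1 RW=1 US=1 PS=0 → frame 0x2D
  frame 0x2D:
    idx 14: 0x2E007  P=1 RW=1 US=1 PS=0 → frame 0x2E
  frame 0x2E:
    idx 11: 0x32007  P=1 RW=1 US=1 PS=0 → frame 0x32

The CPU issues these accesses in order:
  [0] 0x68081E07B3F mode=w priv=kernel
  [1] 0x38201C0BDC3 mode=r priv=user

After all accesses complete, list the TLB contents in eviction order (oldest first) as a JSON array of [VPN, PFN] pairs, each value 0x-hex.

Walk each access:
#0 VA=0x68081E07B3F (w,kernel):
  L0: frame=0x1A idx=13 entry=0x1E007 [P=1 RW=1 US=1 PS=0]
  L1: frame=0x1E idx=2 entry=0x22007 [P=1 RW=1 US=1 PS=0]
  L2: frame=0x22 idx=15 entry=0x25007 [P=1 RW=1 US=1 PS=0]
  L3: frame=0x25 idx=7 entry=0x28007 [P=1 RW=1 US=1 PS=0]
  ⇒ phys 0x28B3F  [4 reads]
#1 VA=0x38201C0BDC3 (r,user):
  L0: frame=0x1A idx=7 entry=0x2A007 [P=1 RW=1 US=1 PS=0]
  L1: frame=0x2A idx=8 entry=0x2D007 [P=1 RW=1 US=1 PS=0]
  L2: frame=0x2D idx=14 entry=0x2E007 [P=1 RW=1 US=1 PS=0]
  L3: frame=0x2E idx=11 entry=0x32007 [P=1 RW=1 US=1 PS=0]
  ⇒ phys 0x32DC3  [4 reads]

TLB: [["0x68081E07", "0x28"], ["0x38201C0B", "0x32"]]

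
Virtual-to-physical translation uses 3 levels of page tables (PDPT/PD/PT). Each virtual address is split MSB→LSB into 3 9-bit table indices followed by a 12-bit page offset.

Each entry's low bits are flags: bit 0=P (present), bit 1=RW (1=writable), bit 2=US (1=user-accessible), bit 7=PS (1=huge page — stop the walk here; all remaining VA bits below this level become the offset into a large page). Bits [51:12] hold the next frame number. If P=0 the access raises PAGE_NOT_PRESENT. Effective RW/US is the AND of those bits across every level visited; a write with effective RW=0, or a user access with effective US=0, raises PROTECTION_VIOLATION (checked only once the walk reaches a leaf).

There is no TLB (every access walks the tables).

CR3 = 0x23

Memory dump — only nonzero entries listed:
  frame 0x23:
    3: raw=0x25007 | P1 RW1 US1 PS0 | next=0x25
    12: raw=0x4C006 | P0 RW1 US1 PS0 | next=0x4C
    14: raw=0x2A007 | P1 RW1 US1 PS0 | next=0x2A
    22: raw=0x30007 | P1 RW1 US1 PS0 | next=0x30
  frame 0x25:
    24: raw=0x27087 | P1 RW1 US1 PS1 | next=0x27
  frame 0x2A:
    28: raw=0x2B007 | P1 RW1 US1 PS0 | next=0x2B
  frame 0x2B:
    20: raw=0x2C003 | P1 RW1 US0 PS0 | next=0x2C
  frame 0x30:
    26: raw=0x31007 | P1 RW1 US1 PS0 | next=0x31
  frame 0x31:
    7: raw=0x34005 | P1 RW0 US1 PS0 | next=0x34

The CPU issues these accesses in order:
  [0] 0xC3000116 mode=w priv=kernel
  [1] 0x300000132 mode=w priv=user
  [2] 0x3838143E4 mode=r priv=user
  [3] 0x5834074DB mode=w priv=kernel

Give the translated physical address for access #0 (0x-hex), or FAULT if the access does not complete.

Walk each access:
#0 VA=0xC3000116 (w,kernel):
  lvl0: tbl 0x23, slot 3 ⇒ 0x25007 (P1/RW1/US1/PS0)
  lvl1: tbl 0x25, slot 24 ⇒ 0x27087 (P1/RW1/US1/PS1)
  ✓ 0x27116 (huge @L1)  — 2 lookups
#1 VA=0x300000132 (w,user):
  lvl0: tbl 0x23, slot 12 ⇒ 0x4C006 (P0/RW1/US1/PS0)
  ⇒ fault: PAGE_NOT_PRESENT  — 1 lookups
#2 VA=0x3838143E4 (r,user):
  lvl0: tbl 0x23, slot 14 ⇒ 0x2A007 (P1/RW1/US1/PS0)
  lvl1: tbl 0x2A, slot 28 ⇒ 0x2B007 (P1/RW1/US1/PS0)
  lvl2: tbl 0x2B, slot 20 ⇒ 0x2C003 (P1/RW1/US0/PS0)
  ⇒ fault: PROTECTION_VIOLATION  — 3 lookups
#3 VA=0x5834074DB (w,kernel):
  lvl0: tbl 0x23, slot 22 ⇒ 0x30007 (P1/RW1/US1/PS0)
  lvl1: tbl 0x30, slot 26 ⇒ 0x31007 (P1/RW1/US1/PS0)
  lvl2: tbl 0x31, slot 7 ⇒ 0x34005 (P1/RW0/US1/PS0)
  ⇒ fault: PROTECTION_VIOLATION  — 3 lookups

Access #0 PA: 0x27116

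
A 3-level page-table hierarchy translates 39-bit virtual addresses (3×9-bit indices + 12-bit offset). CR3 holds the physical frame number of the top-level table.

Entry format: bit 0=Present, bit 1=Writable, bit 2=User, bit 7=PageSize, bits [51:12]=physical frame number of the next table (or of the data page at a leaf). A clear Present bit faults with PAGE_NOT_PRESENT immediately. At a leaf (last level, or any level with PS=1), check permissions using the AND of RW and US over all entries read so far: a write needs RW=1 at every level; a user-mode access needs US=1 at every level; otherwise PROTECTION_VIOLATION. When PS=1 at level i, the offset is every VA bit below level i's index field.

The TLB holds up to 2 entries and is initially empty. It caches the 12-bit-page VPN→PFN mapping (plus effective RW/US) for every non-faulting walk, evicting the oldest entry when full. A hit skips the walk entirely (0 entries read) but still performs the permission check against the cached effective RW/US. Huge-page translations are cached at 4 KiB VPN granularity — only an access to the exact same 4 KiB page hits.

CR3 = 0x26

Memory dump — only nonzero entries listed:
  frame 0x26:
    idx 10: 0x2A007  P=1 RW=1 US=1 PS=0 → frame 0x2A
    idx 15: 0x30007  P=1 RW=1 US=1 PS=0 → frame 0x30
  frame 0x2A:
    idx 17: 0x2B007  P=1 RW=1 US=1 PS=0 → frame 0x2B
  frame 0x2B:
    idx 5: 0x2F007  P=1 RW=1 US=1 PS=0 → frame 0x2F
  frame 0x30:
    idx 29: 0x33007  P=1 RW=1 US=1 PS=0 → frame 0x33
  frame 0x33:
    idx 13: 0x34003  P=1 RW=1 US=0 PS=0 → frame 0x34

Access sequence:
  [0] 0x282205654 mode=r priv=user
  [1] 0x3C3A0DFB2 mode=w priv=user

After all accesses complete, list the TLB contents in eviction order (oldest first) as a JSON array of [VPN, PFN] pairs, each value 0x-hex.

Per-access translation:
#0 VA=0x282205654 (r,user):
  [0] read 0x26 idx=10: raw=0x2A007 flags P=1 W=1 U=1 S=0
  [1] read 0x2A idx=17: raw=0x2B007 flags P=1 W=1 U=1 S=0
  [2] read 0x2B idx=5: raw=0x2F007 flags P=1 W=1 U=1 S=0
  ⇒ phys 0x2F654  [3 reads]
#1 VA=0x3C3A0DFB2 (w,user):
  [0] read 0x26 idx=15: raw=0x30007 flags P=1 W=1 U=1 S=0
  [1] read 0x30 idx=29: raw=0x33007 flags P=1 W=1 U=1 S=0
  [2] read 0x33 idx=13: raw=0x34003 flags P=1 W=1 U=0 S=0
  ✗ PROTECTION_VIOLATION  [3 reads]

TLB: [["0x282205", "0x2F"]]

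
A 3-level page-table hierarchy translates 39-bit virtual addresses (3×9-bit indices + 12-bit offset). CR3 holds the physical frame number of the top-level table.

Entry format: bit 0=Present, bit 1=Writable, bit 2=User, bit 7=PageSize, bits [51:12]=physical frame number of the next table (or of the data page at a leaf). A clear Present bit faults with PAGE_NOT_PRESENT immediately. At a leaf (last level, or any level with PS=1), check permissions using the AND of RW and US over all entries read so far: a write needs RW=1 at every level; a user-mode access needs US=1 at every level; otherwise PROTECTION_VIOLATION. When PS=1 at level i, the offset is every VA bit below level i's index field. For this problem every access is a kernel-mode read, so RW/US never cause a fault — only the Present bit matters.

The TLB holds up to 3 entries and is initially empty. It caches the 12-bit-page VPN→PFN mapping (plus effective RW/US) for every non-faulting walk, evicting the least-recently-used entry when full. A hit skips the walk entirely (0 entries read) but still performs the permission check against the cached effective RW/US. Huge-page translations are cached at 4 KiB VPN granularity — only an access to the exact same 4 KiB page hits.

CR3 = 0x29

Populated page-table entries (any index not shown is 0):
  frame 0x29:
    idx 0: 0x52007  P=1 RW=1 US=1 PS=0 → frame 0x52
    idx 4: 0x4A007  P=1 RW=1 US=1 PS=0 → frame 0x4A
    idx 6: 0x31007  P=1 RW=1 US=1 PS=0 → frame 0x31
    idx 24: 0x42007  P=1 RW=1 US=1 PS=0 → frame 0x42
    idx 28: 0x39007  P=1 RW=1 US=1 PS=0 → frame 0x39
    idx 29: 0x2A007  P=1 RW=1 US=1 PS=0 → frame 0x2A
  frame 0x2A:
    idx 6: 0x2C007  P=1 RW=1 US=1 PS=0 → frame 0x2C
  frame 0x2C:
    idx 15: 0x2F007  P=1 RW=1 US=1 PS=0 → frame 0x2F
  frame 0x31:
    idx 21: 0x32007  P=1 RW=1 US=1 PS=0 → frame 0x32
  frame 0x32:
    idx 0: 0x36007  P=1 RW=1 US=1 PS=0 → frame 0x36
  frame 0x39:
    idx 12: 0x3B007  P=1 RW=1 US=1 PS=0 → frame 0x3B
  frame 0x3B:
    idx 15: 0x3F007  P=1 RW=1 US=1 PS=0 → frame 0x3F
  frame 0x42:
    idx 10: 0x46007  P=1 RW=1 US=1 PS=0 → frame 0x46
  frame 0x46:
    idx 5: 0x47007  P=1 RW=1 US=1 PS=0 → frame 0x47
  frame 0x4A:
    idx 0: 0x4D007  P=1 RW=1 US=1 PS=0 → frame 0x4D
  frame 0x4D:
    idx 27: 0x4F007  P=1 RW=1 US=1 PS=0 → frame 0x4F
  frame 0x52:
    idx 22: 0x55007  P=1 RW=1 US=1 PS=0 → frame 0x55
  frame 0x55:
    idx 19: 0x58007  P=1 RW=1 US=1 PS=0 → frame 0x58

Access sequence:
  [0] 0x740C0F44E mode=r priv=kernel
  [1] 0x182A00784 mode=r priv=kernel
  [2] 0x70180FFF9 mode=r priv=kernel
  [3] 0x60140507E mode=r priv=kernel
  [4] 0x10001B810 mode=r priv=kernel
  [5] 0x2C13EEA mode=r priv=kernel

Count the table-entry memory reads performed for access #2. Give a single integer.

Per-access translation:
#0 VA=0x740C0F44E (r,kernel):
  lvl0: tbl 0x29, slot 29 ⇒ 0x2A007 (P1/RW1/US1/PS0)
  lvl1: tbl 0x2A, slot 6 ⇒ 0x2C007 (P1/RW1/US1/PS0)
  lvl2: tbl 0x2C, slot 15 ⇒ 0x2F007 (P1/RW1/US1/PS0)
  ✓ 0x2F44E  — 3 lookups
#1 VA=0x182A00784 (r,kernel):
  lvl0: tbl 0x29, slot 6 ⇒ 0x31007 (P1/RW1/US1/PS0)
  lvl1: tbl 0x31, slot 21 ⇒ 0x32007 (P1/RW1/US1/PS0)
  lvl2: tbl 0x32, slot 0 ⇒ 0x36007 (P1/RW1/US1/PS0)
  ✓ 0x36784  — 3 lookups
#2 VA=0x70180FFF9 (r,kernel):
  lvl0: tbl 0x29, slot 28 ⇒ 0x39007 (P1/RW1/US1/PS0)
  lvl1: tbl 0x39, slot 12 ⇒ 0x3B007 (P1/RW1/US1/PS0)
  lvl2: tbl 0x3B, slot 15 ⇒ 0x3F007 (P1/RW1/US1/PS0)
  ✓ 0x3FFF9  — 3 lookups
#3 VA=0x60140507E (r,kernel):
  lvl0: tbl 0x29, slot 24 ⇒ 0x42007 (P1/RW1/US1/PS0)
  lvl1: tbl 0x42, slot 10 ⇒ 0x46007 (P1/RW1/US1/PS0)
  lvl2: tbl 0x46, slot 5 ⇒ 0x47007 (P1/RW1/US1/PS0)
  ✓ 0x4707E  — 3 lookups
#4 VA=0x10001B810 (r,kernel):
  lvl0: tbl 0x29, slot 4 ⇒ 0x4A007 (P1/RW1/US1/PS0)
  lvl1: tbl 0x4A, slot 0 ⇒ 0x4D007 (P1/RW1/US1/PS0)
  lvl2: tbl 0x4D, slot 27 ⇒ 0x4F007 (P1/RW1/US1/PS0)
  ✓ 0x4F810  — 3 lookups
#5 VA=0x2C13EEA (r,kernel):
  lvl0: tbl 0x29, slot 0 ⇒ 0x52007 (P1/RW1/US1/PS0)
  lvl1: tbl 0x52, slot 22 ⇒ 0x55007 (P1/RW1/US1/PS0)
  lvl2: tbl 0x55, slot 19 ⇒ 0x58007 (P1/RW1/US1/PS0)
  ✓ 0x58EEA  — 3 lookups

Entries read for #2: 3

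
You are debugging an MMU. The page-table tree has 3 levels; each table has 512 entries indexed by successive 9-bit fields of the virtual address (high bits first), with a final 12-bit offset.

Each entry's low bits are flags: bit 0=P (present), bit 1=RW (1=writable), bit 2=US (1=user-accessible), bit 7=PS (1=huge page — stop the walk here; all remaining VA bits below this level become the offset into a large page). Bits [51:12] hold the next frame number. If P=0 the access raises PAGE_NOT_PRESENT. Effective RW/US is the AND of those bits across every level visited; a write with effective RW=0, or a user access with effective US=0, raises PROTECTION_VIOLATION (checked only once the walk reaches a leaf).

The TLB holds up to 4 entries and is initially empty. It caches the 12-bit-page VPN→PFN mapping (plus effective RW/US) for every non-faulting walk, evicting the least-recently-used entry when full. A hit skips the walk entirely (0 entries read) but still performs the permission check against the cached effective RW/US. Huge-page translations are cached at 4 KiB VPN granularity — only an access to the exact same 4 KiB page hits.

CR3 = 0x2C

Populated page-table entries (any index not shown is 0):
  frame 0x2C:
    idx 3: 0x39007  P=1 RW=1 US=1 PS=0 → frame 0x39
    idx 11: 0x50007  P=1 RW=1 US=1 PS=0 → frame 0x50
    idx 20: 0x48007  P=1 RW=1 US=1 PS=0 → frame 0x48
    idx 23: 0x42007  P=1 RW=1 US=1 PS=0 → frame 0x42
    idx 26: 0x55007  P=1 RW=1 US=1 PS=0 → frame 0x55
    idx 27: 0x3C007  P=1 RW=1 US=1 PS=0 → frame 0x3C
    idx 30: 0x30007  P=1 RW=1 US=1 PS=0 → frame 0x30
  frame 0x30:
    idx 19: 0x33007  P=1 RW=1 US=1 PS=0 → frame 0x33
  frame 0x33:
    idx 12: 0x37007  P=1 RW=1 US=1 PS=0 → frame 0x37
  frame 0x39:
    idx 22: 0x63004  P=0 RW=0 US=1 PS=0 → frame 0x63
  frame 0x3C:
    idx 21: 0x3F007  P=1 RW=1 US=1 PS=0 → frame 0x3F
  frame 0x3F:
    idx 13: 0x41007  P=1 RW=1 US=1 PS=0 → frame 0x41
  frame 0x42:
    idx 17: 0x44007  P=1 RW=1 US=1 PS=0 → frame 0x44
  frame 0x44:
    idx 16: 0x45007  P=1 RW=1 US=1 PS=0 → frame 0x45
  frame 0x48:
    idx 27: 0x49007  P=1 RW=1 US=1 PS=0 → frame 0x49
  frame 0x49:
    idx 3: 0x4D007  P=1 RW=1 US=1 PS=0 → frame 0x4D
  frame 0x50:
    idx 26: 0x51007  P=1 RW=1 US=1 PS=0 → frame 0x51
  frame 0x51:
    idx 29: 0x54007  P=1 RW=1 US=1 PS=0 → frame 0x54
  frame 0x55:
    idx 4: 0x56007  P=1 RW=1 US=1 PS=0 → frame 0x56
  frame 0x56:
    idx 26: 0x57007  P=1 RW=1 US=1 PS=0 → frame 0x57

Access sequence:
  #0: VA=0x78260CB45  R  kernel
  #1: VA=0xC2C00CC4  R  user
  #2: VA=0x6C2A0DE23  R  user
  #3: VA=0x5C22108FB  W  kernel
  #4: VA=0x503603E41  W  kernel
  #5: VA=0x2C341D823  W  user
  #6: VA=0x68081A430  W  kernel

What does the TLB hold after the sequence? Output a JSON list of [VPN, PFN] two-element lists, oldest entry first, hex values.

Walk each access:
#0 VA=0x78260CB45 (r,kernel):
  lvl0: tbl 0x2C, slot 30 ⇒ 0x30007 (P1/RW1/US1/PS0)
  lvl1: tbl 0x30, slot 19 ⇒ 0x33007 (P1/RW1/US1/PS0)
  lvl2: tbl 0x33, slot 12 ⇒ 0x37007 (P1/RW1/US1/PS0)
  ⇒ phys 0x37B45  [3 reads]
#1 VA=0xC2C00CC4 (r,user):
  lvl0: tbl 0x2C, slot 3 ⇒ 0x39007 (P1/RW1/US1/PS0)
  lvl1: tbl 0x39, slot 22 ⇒ 0x63004 (P0/RW0/US1/PS0)
  ⇒ fault: PAGE_NOT_PRESENT  — 2 lookups
#2 VA=0x6C2A0DE23 (r,user):
  lvl0: tbl 0x2C, slot 27 ⇒ 0x3C007 (P1/RW1/US1/PS0)
  lvl1: tbl 0x3C, slot 21 ⇒ 0x3F007 (P1/RW1/US1/PS0)
  lvl2: tbl 0x3F, slot 13 ⇒ 0x41007 (P1/RW1/US1/PS0)
  ⇒ phys 0x41E23  [3 reads]
#3 VA=0x5C22108FB (w,kernel):
  lvl0: tbl 0x2C, slot 23 ⇒ 0x42007 (P1/RW1/US1/PS0)
  lvl1: tbl 0x42, slot 17 ⇒ 0x44007 (P1/RW1/US1/PS0)
  lvl2: tbl 0x44, slot 16 ⇒ 0x45007 (P1/RW1/US1/PS0)
  ⇒ phys 0x458FB  [3 reads]
#4 VA=0x503603E41 (w,kernel):
  lvl0: tbl 0x2C, slot 20 ⇒ 0x48007 (P1/RW1/US1/PS0)
  lvl1: tbl 0x48, slot 27 ⇒ 0x49007 (P1/RW1/US1/PS0)
  lvl2: tbl 0x49, slot 3 ⇒ 0x4D007 (P1/RW1/US1/PS0)
  ⇒ phys 0x4DE41  [3 reads]
#5 VA=0x2C341D823 (w,user):
  lvl0: tbl 0x2C, slot 11 ⇒ 0x50007 (P1/RW1/US1/PS0)
  lvl1: tbl 0x50, slot 26 ⇒ 0x51007 (P1/RW1/US1/PS0)
  lvl2: tbl 0x51, slot 29 ⇒ 0x54007 (P1/RW1/US1/PS0)
  ⇒ phys 0x54823  [3 reads]
#6 VA=0x68081A430 (w,kernel):
  lvl0: tbl 0x2C, slot 26 ⇒ 0x55007 (P1/RW1/US1/PS0)
  lvl1: tbl 0x55, slot 4 ⇒ 0x56007 (P1/RW1/US1/PS0)
  lvl2: tbl 0x56, slot 26 ⇒ 0x57007 (P1/RW1/US1/PS0)
  ⇒ phys 0x57430  [3 reads]

TLB: [["0x5C2210", "0x45"], ["0x503603", "0x4D"], ["0x2C341D", "0x54"], ["0x68081A", "0x57"]]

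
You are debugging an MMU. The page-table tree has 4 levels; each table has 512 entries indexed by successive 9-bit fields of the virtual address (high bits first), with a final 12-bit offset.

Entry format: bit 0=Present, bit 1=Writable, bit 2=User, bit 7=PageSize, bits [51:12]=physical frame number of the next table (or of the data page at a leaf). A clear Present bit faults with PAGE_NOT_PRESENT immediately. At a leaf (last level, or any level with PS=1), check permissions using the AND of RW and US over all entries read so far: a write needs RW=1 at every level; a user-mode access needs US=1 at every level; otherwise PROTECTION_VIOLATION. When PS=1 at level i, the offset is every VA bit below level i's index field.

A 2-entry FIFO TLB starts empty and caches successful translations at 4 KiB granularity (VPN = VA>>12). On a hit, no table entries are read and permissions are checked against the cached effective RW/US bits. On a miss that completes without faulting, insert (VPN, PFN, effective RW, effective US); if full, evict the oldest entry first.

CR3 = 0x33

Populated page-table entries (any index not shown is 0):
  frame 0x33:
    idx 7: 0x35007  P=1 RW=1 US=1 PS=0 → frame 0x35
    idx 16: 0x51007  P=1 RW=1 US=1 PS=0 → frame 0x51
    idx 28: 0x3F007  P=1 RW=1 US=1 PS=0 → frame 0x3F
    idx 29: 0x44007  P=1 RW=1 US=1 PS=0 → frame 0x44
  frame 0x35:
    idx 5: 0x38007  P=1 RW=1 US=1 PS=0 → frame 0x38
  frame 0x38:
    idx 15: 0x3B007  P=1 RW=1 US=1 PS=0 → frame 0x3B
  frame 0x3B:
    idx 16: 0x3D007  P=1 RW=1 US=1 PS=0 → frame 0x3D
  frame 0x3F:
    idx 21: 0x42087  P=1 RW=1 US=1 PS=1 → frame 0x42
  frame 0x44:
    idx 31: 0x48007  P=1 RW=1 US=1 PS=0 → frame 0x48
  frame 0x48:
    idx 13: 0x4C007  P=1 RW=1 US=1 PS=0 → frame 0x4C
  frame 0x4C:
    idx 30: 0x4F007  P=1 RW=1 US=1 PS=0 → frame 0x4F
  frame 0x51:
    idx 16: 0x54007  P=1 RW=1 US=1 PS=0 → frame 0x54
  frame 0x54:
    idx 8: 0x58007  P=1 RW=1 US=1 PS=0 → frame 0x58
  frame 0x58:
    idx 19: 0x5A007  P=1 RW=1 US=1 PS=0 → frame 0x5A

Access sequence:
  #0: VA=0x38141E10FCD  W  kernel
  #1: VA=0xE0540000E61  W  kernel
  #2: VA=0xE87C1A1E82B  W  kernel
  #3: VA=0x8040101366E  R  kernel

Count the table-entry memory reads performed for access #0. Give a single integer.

Trace:
#0 VA=0x38141E10FCD (w,kernel):
  lvl0: tbl 0x33, slot 7 ⇒ 0x35007 (P1/RW1/US1/PS0)
  lvl1: tbl 0x35, slot 5 ⇒ 0x38007 (P1/RW1/US1/PS0)
  lvl2: tbl 0x38, slot 15 ⇒ 0x3B007 (P1/RW1/US1/PS0)
  lvl3: tbl 0x3B, slot 16 ⇒ 0x3D007 (P1/RW1/US1/PS0)
  ⇒ phys 0x3DFCD  [4 reads]
#1 VA=0xE0540000E61 (w,kernel):
  lvl0: tbl 0x33, slot 28 ⇒ 0x3F007 (P1/RW1/US1/PS0)
  lvl1: tbl 0x3F, slot 21 ⇒ 0x42087 (P1/RW1/US1/PS1)
  ⇒ phys 0x42E61 (huge @L1)  [2 reads]
#2 VA=0xE87C1A1E82B (w,kernel):
  lvl0: tbl 0x33, slot 29 ⇒ 0x44007 (P1/RW1/US1/PS0)
  lvl1: tbl 0x44, slot 31 ⇒ 0x48007 (P1/RW1/US1/PS0)
  lvl2: tbl 0x48, slot 13 ⇒ 0x4C007 (P1/RW1/US1/PS0)
  lvl3: tbl 0x4C, slot 30 ⇒ 0x4F007 (P1/RW1/US1/PS0)
  ⇒ phys 0x4F82B  [4 reads]
#3 VA=0x8040101366E (r,kernel):
  lvl0: tbl 0x33, slot 16 ⇒ 0x51007 (P1/RW1/US1/PS0)
  lvl1: tbl 0x51, slot 16 ⇒ 0x54007 (P1/RW1/US1/PS0)
  lvl2: tbl 0x54, slot 8 ⇒ 0x58007 (P1/RW1/US1/PS0)
  lvl3: tbl 0x58, slot 19 ⇒ 0x5A007 (P1/RW1/US1/PS0)
  ⇒ phys 0x5A66E  [4 reads]

Entries read for #0: 4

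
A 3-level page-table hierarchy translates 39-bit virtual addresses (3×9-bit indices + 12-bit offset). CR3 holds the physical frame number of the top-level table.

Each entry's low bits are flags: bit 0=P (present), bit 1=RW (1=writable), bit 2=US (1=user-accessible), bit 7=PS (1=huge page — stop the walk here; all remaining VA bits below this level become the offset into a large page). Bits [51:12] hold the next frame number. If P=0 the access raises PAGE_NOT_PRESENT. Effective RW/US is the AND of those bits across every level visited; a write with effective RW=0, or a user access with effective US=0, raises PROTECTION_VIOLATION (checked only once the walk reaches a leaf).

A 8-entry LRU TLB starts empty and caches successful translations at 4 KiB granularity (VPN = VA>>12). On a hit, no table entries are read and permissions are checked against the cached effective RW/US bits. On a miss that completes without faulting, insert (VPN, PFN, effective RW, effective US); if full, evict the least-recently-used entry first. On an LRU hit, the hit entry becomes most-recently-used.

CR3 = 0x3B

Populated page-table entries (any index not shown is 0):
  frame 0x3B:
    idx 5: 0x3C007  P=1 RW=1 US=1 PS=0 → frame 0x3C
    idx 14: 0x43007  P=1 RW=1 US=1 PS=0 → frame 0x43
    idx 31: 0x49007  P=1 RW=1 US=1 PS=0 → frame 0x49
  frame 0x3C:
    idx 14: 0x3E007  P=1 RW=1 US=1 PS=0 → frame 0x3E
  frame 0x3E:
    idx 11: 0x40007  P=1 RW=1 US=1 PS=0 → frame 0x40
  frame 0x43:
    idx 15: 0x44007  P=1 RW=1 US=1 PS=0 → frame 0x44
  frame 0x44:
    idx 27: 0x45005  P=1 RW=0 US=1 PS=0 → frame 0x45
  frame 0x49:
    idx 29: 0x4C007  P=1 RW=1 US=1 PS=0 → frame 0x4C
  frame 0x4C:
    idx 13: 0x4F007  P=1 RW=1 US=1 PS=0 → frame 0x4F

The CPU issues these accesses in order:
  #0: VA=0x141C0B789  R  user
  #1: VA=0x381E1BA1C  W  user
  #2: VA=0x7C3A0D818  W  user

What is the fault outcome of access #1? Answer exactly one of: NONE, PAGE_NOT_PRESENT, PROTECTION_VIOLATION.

Walk each access:
#0 VA=0x141C0B789 (r,user):
  lvl0: tbl 0x3B, slot 5 ⇒ 0x3C007 (P1/RW1/US1/PS0)
  lvl1: tbl 0x3C, slot 14 ⇒ 0x3E007 (P1/RW1/US1/PS0)
  lvl2: tbl 0x3E, slot 11 ⇒ 0x40007 (P1/RW1/US1/PS0)
  ✓ 0x40789  — 3 lookups
#1 VA=0x381E1BA1C (w,user):
  lvl0: tbl 0x3B, slot 14 ⇒ 0x43007 (P1/RW1/US1/PS0)
  lvl1: tbl 0x43, slot 15 ⇒ 0x44007 (P1/RW1/US1/PS0)
  lvl2: tbl 0x44, slot 27 ⇒ 0x45005 (P1/RW0/US1/PS0)
  ⇒ fault: PROTECTION_VIOLATION  — 3 lookups
#2 VA=0x7C3A0D818 (w,user):
  lvl0: tbl 0x3B, slot 31 ⇒ 0x49007 (P1/RW1/US1/PS0)
  lvl1: tbl 0x49, slot 29 ⇒ 0x4C007 (P1/RW1/US1/PS0)
  lvl2: tbl 0x4C, slot 13 ⇒ 0x4F007 (P1/RW1/US1/PS0)
  ✓ 0x4F818  — 3 lookups

Access #1 fault: PROTECTION_VIOLATION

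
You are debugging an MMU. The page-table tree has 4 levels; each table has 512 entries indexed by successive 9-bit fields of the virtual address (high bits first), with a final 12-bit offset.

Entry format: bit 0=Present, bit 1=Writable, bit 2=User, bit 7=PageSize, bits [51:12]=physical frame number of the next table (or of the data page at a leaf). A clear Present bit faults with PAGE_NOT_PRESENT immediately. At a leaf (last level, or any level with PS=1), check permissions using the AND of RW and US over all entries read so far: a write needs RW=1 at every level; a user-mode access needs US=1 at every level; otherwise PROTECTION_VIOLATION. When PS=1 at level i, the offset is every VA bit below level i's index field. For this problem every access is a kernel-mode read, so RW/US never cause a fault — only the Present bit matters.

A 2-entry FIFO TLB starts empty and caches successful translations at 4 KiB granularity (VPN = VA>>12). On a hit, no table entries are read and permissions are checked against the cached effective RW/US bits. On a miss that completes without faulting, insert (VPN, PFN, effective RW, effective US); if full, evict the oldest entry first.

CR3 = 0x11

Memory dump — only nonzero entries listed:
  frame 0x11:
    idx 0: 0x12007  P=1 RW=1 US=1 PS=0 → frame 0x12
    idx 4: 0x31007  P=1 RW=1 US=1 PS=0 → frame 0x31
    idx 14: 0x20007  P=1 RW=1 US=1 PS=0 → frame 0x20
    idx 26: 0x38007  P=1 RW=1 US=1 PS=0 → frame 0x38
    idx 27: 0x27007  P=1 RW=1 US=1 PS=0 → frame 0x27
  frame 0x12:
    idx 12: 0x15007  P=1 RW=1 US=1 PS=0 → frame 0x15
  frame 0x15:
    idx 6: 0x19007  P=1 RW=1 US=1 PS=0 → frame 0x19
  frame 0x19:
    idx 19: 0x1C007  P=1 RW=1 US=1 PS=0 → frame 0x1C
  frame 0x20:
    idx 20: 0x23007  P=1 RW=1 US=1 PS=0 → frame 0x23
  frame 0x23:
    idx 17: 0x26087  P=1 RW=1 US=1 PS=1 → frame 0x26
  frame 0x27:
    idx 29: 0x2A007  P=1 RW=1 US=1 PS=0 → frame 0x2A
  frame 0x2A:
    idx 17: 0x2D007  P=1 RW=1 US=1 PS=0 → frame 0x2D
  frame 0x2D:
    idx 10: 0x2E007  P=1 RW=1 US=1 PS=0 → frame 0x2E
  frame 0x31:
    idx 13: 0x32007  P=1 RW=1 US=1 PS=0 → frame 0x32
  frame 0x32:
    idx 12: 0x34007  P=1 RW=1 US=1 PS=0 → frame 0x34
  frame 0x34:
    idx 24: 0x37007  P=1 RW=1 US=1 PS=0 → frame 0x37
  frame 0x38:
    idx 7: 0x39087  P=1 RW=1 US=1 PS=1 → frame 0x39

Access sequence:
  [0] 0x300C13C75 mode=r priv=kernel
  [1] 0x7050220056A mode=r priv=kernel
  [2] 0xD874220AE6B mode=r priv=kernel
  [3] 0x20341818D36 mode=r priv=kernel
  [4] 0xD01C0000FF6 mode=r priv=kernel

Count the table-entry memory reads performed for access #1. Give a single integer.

Walk each access:
#0 VA=0x300C13C75 (r,kernel):
  lvl0: tbl 0x11, slot 0 ⇒ 0x12007 (P1/RW1/US1/PS0)
  lvl1: tbl 0x12, slot 12 ⇒ 0x15007 (P1/RW1/US1/PS0)
  lvl2: tbl 0x15, slot 6 ⇒ 0x19007 (P1/RW1/US1/PS0)
  lvl3: tbl 0x19, slot 19 ⇒ 0x1C007 (P1/RW1/US1/PS0)
  ✓ 0x1CC75  — 4 lookups
#1 VA=0x7050220056A (r,kernel):
  lvl0: tbl 0x11, slot 14 ⇒ 0x20007 (P1/RW1/US1/PS0)
  lvl1: tbl 0x20, slot 20 ⇒ 0x23007 (P1/RW1/US1/PS0)
  lvl2: tbl 0x23, slot 17 ⇒ 0x26087 (P1/RW1/US1/PS1)
  ✓ 0x2656A (huge @L2)  — 3 lookups
#2 VA=0xD874220AE6B (r,kernel):
  lvl0: tbl 0x11, slot 27 ⇒ 0x27007 (P1/RW1/US1/PS0)
  lvl1: tbl 0x27, slot 29 ⇒ 0x2A007 (P1/RW1/US1/PS0)
  lvl2: tbl 0x2A, slot 17 ⇒ 0x2D007 (P1/RW1/US1/PS0)
  lvl3: tbl 0x2D, slot 10 ⇒ 0x2E007 (P1/RW1/US1/PS0)
  ✓ 0x2EE6B  — 4 lookups
#3 VA=0x20341818D36 (r,kernel):
  lvl0: tbl 0x11, slot 4 ⇒ 0x31007 (P1/RW1/US1/PS0)
  lvl1: tbl 0x31, slot 13 ⇒ 0x32007 (P1/RW1/US1/PS0)
  lvl2: tbl 0x32, slot 12 ⇒ 0x34007 (P1/RW1/US1/PS0)
  lvl3: tbl 0x34, slot 24 ⇒ 0x37007 (P1/RW1/US1/PS0)
  ✓ 0x37D36  — 4 lookups
#4 VA=0xD01C0000FF6 (r,kernel):
  lvl0: tbl 0x11, slot 26 ⇒ 0x38007 (P1/RW1/US1/PS0)
  lvl1: tbl 0x38, slot 7 ⇒ 0x39087 (P1/RW1/US1/PS1)
  ✓ 0x39FF6 (huge @L1)  — 2 lookups

Entries read for #1: 3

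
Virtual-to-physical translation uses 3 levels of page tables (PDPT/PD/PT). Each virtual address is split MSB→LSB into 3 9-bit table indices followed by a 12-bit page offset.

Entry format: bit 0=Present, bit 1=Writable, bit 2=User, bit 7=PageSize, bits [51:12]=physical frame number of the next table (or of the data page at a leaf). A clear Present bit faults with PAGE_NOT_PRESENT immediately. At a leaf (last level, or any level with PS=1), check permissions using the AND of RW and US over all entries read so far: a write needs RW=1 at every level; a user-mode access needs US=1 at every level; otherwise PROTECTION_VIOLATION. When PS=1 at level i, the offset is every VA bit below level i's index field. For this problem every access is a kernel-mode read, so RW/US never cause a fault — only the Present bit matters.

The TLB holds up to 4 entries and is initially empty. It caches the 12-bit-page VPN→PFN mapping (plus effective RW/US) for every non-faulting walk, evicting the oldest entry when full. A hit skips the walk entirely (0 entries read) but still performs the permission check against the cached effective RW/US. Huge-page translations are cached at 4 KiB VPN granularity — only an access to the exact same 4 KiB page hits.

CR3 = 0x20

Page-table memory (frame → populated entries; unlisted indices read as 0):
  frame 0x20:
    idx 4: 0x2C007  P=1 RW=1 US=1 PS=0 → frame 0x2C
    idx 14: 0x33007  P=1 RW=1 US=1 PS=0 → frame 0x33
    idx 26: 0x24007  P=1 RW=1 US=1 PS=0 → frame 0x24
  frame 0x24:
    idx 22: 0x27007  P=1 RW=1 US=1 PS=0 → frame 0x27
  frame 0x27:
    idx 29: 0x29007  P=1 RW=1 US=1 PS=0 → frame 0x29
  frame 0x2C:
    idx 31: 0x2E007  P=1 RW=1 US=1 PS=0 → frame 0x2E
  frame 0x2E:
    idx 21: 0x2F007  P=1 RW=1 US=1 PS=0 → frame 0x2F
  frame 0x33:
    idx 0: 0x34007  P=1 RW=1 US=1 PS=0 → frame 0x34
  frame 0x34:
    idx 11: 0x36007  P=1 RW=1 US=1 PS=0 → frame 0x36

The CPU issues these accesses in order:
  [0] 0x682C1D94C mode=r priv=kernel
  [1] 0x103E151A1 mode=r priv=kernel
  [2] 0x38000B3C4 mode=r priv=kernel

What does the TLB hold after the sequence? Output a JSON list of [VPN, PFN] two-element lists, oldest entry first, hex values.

Per-access translation:
#0 VA=0x682C1D94C (r,kernel):
  lvl0: tbl 0x20, slot 26 ⇒ 0x24007 (P1/RW1/US1/PS0)
  lvl1: tbl 0x24, slot 22 ⇒ 0x27007 (P1/RW1/US1/PS0)
  lvl2: tbl 0x27, slot 29 ⇒ 0x29007 (P1/RW1/US1/PS0)
  → PA=0x2994C  (3 entries read)
#1 VA=0x103E151A1 (r,kernel):
  lvl0: tbl 0x20, slot 4 ⇒ 0x2C007 (P1/RW1/US1/PS0)
  lvl1: tbl 0x2C, slot 31 ⇒ 0x2E007 (P1/RW1/US1/PS0)
  lvl2: tbl 0x2E, slot 21 ⇒ 0x2F007 (P1/RW1/US1/PS0)
  → PA=0x2F1A1  (3 entries read)
#2 VA=0x38000B3C4 (r,kernel):
  lvl0: tbl 0x20, slot 14 ⇒ 0x33007 (P1/RW1/US1/PS0)
  lvl1: tbl 0x33, slot 0 ⇒ 0x34007 (P1/RW1/US1/PS0)
  lvl2: tbl 0x34, slot 11 ⇒ 0x36007 (P1/RW1/US1/PS0)
  → PA=0x363C4  (3 entries read)

TLB: [["0x682C1D", "0x29"], ["0x103E15", "0x2F"], ["0x38000B", "0x36"]]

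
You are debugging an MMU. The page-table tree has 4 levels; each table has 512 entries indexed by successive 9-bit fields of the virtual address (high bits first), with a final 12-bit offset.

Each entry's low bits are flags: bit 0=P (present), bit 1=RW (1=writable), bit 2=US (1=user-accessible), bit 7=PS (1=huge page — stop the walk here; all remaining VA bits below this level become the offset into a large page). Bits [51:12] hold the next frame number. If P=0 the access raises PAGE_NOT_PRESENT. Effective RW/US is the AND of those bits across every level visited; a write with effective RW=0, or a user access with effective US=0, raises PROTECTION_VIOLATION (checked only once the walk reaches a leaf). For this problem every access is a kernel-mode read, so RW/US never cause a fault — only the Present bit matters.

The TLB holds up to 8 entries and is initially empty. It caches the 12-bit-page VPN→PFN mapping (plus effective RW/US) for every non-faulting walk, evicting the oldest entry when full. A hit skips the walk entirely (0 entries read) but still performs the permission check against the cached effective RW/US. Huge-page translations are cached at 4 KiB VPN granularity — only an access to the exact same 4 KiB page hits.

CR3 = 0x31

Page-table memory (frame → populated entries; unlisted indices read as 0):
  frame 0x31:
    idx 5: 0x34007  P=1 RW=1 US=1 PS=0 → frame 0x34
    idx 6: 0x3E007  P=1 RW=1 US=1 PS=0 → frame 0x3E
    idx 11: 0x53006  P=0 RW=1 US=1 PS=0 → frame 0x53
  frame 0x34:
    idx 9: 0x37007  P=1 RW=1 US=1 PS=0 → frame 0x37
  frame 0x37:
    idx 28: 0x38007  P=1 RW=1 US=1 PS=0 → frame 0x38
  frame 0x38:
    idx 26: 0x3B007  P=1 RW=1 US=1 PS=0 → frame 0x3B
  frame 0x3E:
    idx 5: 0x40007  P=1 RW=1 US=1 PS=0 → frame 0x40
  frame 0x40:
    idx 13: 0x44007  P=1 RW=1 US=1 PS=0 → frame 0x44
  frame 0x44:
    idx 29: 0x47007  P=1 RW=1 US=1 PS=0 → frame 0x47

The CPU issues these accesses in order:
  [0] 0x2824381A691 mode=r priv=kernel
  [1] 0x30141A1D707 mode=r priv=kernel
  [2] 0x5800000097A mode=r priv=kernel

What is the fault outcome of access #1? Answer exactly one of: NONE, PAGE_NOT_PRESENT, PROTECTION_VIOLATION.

Trace:
#0 VA=0x2824381A691 (r,kernel):
  L0: frame=0x31 idx=5 entry=0x34007 [P=1 RW=1 US=1 PS=0]
  L1: frame=0x34 idx=9 entry=0x37007 [P=1 RW=1 US=1 PS=0]
  L2: frame=0x37 idx=28 entry=0x38007 [P=1 RW=1 US=1 PS=0]
  L3: frame=0x38 idx=26 entry=0x3B007 [P=1 RW=1 US=1 PS=0]
  → PA=0x3B691  (4 entries read)
#1 VA=0x30141A1D707 (r,kernel):
  L0: frame=0x31 idx=6 entry=0x3E007 [P=1 RW=1 US=1 PS=0]
  L1: frame=0x3E idx=5 entry=0x40007 [P=1 RW=1 US=1 PS=0]
  L2: frame=0x40 idx=13 entry=0x44007 [P=1 RW=1 US=1 PS=0]
  L3: frame=0x44 idx=29 entry=0x47007 [P=1 RW=1 US=1 PS=0]
  → PA=0x47707  (4 entries read)
#2 VA=0x5800000097A (r,kernel):
  L0: frame=0x31 idx=11 entry=0x53006 [P=0 RW=1 US=1 PS=0]
  ⇒ fault: PAGE_NOT_PRESENT  — 1 lookups

Access #1 fault: NONE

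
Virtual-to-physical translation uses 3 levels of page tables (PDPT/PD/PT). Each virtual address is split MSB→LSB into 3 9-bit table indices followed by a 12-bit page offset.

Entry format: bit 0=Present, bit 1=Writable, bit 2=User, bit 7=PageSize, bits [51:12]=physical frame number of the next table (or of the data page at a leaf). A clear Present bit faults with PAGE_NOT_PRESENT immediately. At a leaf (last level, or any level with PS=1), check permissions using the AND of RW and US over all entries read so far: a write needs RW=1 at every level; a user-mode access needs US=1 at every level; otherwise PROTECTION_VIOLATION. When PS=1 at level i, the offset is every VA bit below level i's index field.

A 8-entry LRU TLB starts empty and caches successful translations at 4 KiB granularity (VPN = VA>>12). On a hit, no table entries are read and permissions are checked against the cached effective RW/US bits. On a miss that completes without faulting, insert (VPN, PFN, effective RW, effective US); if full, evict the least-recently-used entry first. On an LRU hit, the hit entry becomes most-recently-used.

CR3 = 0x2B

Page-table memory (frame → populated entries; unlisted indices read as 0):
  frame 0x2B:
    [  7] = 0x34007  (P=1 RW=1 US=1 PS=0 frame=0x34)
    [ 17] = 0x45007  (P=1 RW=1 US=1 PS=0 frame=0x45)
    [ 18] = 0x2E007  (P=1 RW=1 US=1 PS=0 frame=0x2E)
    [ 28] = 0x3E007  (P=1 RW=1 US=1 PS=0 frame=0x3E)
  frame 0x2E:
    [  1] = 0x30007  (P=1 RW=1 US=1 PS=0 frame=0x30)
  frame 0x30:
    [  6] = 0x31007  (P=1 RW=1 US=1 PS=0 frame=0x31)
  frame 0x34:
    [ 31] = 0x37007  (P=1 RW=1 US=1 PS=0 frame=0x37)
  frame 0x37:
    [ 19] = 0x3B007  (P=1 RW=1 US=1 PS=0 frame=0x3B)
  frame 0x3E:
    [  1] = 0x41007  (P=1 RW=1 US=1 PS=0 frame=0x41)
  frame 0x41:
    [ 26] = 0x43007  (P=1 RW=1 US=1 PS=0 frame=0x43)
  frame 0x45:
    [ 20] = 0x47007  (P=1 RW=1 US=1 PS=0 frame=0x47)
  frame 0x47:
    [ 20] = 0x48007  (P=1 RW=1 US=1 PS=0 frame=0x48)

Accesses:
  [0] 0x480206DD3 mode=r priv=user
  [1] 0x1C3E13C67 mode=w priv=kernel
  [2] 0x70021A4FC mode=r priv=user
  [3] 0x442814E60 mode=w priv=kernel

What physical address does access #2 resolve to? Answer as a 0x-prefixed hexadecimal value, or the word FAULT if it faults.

Trace:
#0 VA=0x480206DD3 (r,user):
  lvl0: tbl 0x2B, slot 18 ⇒ 0x2E007 (P1/RW1/US1/PS0)
  lvl1: tbl 0x2E, slot 1 ⇒ 0x30007 (P1/RW1/US1/PS0)
  lvl2: tbl 0x30, slot 6 ⇒ 0x31007 (P1/RW1/US1/PS0)
  ⇒ phys 0x31DD3  [3 reads]
#1 VA=0x1C3E13C67 (w,kernel):
  lvl0: tbl 0x2B, slot 7 ⇒ 0x34007 (P1/RW1/US1/PS0)
  lvl1: tbl 0x34, slot 31 ⇒ 0x37007 (P1/RW1/US1/PS0)
  lvl2: tbl 0x37, slot 19 ⇒ 0x3B007 (P1/RW1/US1/PS0)
  ⇒ phys 0x3BC67  [3 reads]
#2 VA=0x70021A4FC (r,user):
  lvl0: tbl 0x2B, slot 28 ⇒ 0x3E007 (P1/RW1/US1/PS0)
  lvl1: tbl 0x3E, slot 1 ⇒ 0x41007 (P1/RW1/US1/PS0)
  lvl2: tbl 0x41, slot 26 ⇒ 0x43007 (P1/RW1/US1/PS0)
  ⇒ phys 0x434FC  [3 reads]
#3 VA=0x442814E60 (w,kernel):
  lvl0: tbl 0x2B, slot 17 ⇒ 0x45007 (P1/RW1/US1/PS0)
  lvl1: tbl 0x45, slot 20 ⇒ 0x47007 (P1/RW1/US1/PS0)
  lvl2: tbl 0x47, slot 20 ⇒ 0x48007 (P1/RW1/US1/PS0)
  ⇒ phys 0x48E60  [3 reads]

Access #2 PA: 0x434FC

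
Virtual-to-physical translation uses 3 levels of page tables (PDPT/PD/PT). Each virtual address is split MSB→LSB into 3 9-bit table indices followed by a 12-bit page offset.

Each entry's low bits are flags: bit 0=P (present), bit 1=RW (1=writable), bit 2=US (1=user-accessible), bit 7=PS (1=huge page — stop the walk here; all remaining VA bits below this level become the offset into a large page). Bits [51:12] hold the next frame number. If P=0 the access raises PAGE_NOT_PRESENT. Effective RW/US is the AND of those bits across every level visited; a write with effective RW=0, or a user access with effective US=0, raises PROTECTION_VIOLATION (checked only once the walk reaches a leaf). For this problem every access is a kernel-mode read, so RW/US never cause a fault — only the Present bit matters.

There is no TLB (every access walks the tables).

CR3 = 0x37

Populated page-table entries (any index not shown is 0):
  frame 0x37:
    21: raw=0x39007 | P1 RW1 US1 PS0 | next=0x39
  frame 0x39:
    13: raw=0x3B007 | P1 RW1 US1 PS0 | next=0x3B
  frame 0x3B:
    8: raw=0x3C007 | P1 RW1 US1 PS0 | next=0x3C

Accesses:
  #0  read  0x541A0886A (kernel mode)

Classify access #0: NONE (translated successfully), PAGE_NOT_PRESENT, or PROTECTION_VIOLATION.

Per-access translation:
#0 VA=0x541A0886A (r,kernel):
  lvl0: tbl 0x37, slot 21 ⇒ 0x39007 (P1/RW1/US1/PS0)
  lvl1: tbl 0x39, slot 13 ⇒ 0x3B007 (P1/RW1/US1/PS0)
  lvl2: tbl 0x3B, slot 8 ⇒ 0x3C007 (P1/RW1/US1/PS0)
  ✓ 0x3C86A  — 3 lookups

Access #0 fault: NONE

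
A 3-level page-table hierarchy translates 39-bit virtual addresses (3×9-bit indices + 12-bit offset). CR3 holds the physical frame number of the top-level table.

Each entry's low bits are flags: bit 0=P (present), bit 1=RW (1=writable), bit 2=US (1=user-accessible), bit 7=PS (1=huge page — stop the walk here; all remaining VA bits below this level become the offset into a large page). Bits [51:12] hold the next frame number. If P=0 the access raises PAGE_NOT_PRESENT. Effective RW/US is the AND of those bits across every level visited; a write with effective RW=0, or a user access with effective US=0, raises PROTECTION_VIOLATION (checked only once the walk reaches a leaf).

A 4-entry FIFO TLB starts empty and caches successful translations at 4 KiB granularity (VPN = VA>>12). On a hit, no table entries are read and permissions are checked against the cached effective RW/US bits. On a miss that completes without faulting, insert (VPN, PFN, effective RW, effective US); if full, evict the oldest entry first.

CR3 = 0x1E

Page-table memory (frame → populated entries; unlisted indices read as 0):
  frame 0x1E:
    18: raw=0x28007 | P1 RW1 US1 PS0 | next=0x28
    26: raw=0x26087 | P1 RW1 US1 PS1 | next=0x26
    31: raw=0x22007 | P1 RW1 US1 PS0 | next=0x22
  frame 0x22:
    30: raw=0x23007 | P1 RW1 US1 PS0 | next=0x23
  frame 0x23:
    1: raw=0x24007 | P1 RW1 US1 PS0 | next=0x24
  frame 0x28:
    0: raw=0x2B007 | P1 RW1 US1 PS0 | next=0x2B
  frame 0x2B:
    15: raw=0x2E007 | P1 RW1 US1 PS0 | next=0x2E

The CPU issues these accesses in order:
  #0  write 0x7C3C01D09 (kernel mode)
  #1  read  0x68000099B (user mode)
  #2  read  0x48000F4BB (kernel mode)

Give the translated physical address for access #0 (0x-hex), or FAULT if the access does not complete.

Walk each access:
#0 VA=0x7C3C01D09 (w,kernel):
  [0] read 0x1E idx=31: raw=0x22007 flags P=1 W=1 U=1 S=0
  [1] read 0x22 idx=30: raw=0x23007 flags P=1 W=1 U=1 S=0
  [2] read 0x23 idx=1: raw=0x24007 flags P=1 W=1 U=1 S=0
  ⇒ phys 0x24D09  [3 reads]
#1 VA=0x68000099B (r,user):
  [0] read 0x1E idx=26: raw=0x26087 flags P=1 W=1 U=1 S=1
  ⇒ phys 0x2699B (huge @L0)  [1 reads]
#2 VA=0x48000F4BB (r,kernel):
  [0] read 0x1E idx=18: raw=0x28007 flags P=1 W=1 U=1 S=0
  [1] read 0x28 idx=0: raw=0x2B007 flags P=1 W=1 U=1 S=0
  [2] read 0x2B idx=15: raw=0x2E007 flags P=1 W=1 U=1 S=0
  ⇒ phys 0x2E4BB  [3 reads]

Access #0 PA: 0x24D09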